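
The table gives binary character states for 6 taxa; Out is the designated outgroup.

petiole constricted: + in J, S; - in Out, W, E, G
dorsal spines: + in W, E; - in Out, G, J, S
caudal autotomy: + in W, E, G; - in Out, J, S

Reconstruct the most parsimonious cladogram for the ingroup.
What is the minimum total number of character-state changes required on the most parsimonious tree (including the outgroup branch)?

3

The outgroup has state '-' for every character, so '+' is the derived state throughout.
petiole constricted (derived state '+') is shared by J and S — a synapomorphy uniting that clade.
dorsal spines: derived state '+' in E and W only — synapomorphy for {E, W}.
caudal autotomy: derived state '+' in E, G, and W only — synapomorphy for {E, G, W}.
Most parsimonious ingroup topology: (((W,E),G),(J,S)).
Changes per character on this tree: petiole constricted: 1; dorsal spines: 1; caudal autotomy: 1.
Total = 3.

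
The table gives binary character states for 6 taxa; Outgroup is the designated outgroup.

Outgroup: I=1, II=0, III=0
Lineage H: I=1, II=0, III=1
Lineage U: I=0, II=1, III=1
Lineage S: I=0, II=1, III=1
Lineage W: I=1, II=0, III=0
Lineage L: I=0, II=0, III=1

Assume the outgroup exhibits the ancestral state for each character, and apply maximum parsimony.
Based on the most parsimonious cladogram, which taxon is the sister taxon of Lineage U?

Character polarity is set by the outgroup: the derived state is whichever differs from the outgroup's state, so for I the derived state is '0', and for the remaining characters it is '1'.
I: derived state '0' in Lineage L, Lineage S, and Lineage U only — synapomorphy for {Lineage L, Lineage S, Lineage U}.
II: derived state '1' in Lineage S and Lineage U only — synapomorphy for {Lineage S, Lineage U}.
Only Lineage H, Lineage L, Lineage S, and Lineage U show the derived state '1' for III, supporting them as a clade.
Most parsimonious ingroup topology: ((Lineage H,((Lineage U,Lineage S),Lineage L)),Lineage W).
Lineage U and Lineage S form a cherry on this tree, so they are sister taxa.

Lineage S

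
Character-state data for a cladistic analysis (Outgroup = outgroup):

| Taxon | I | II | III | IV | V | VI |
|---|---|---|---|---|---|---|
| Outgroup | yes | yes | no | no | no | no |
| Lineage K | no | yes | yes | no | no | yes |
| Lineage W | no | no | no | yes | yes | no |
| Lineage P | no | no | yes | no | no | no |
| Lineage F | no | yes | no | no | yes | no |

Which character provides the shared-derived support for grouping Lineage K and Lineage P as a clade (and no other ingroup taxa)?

Character polarity is set by the outgroup: the derived state is whichever differs from the outgroup's state, so for I, II the derived state is 'no', and for the remaining characters it is 'yes'.
All ingroup taxa share the derived state 'no' for I; it defines the ingroup but does not resolve relationships within it.
II (state 'no') occurs in Lineage P and Lineage W but conflicts with the nesting implied by the other characters — most parsimoniously interpreted as homoplasy.
III (derived state 'yes') is shared by Lineage K and Lineage P — a synapomorphy uniting that clade.
IV (derived state 'yes') is unique to Lineage W (autapomorphy; uninformative for grouping).
V (derived state 'yes') is shared by Lineage F and Lineage W — a synapomorphy uniting that clade.
VI: derived state 'yes' in Lineage K only — an autapomorphy, so it tells us nothing about relationships among taxa.
Most parsimonious ingroup topology: ((Lineage K,Lineage P),(Lineage W,Lineage F)).
The clade {Lineage K, Lineage P} is supported by III: its derived state 'yes' occurs in exactly those taxa and in no other taxon (including the outgroup).

III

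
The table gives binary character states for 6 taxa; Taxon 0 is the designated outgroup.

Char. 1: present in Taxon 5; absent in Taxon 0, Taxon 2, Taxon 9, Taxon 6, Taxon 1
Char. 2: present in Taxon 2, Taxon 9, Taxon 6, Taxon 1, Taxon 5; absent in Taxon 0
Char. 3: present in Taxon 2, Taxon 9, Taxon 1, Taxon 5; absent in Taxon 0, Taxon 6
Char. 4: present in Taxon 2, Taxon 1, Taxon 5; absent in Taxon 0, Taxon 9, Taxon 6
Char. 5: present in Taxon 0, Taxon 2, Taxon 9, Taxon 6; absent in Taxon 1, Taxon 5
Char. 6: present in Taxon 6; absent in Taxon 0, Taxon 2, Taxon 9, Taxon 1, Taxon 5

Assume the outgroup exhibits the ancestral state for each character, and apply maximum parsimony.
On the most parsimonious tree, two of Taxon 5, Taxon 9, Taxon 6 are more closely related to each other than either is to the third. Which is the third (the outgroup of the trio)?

Taxon 6

Character polarity is set by the outgroup: the derived state is whichever differs from the outgroup's state, so for Char. 5 the derived state is 'absent', and for the remaining characters it is 'present'.
Char. 1: derived state 'present' in Taxon 5 only — an autapomorphy, so it tells us nothing about relationships among taxa.
All ingroup taxa share the derived state 'present' for Char. 2; it defines the ingroup but does not resolve relationships within it.
Char. 3 (derived state 'present') is shared by Taxon 1, Taxon 2, Taxon 5, and Taxon 9 — a synapomorphy uniting that clade.
Char. 4: derived state 'present' in Taxon 1, Taxon 2, and Taxon 5 only — synapomorphy for {Taxon 1, Taxon 2, Taxon 5}.
Char. 5: derived state 'absent' in Taxon 1 and Taxon 5 only — synapomorphy for {Taxon 1, Taxon 5}.
Char. 6 (derived state 'present') is unique to Taxon 6 (autapomorphy; uninformative for grouping).
Most parsimonious ingroup topology: (((Taxon 2,(Taxon 1,Taxon 5)),Taxon 9),Taxon 6).
Taxon 9 and Taxon 5 share a more recent common ancestor with each other than either does with Taxon 6, so Taxon 6 is the least closely related of the three.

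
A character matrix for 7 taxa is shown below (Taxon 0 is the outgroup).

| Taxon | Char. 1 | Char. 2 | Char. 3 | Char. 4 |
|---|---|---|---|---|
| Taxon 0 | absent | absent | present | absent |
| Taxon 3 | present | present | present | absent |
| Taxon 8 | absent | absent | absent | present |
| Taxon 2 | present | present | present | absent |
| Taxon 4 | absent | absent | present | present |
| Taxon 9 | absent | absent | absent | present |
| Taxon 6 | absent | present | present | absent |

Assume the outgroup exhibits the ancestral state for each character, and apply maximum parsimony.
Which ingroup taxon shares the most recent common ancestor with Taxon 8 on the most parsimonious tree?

Character polarity is set by the outgroup: the derived state is whichever differs from the outgroup's state, so for Char. 3 the derived state is 'absent', and for the remaining characters it is 'present'.
Only Taxon 2 and Taxon 3 show the derived state 'present' for Char. 1, supporting them as a clade.
Char. 2 (derived state 'present') is shared by Taxon 2, Taxon 3, and Taxon 6 — a synapomorphy uniting that clade.
Char. 3: derived state 'absent' in Taxon 8 and Taxon 9 only — synapomorphy for {Taxon 8, Taxon 9}.
Only Taxon 4, Taxon 8, and Taxon 9 show the derived state 'present' for Char. 4, supporting them as a clade.
Most parsimonious ingroup topology: (((Taxon 3,Taxon 2),Taxon 6),((Taxon 8,Taxon 9),Taxon 4)).
Taxon 8 and Taxon 9 form a cherry on this tree, so they are sister taxa.

Taxon 9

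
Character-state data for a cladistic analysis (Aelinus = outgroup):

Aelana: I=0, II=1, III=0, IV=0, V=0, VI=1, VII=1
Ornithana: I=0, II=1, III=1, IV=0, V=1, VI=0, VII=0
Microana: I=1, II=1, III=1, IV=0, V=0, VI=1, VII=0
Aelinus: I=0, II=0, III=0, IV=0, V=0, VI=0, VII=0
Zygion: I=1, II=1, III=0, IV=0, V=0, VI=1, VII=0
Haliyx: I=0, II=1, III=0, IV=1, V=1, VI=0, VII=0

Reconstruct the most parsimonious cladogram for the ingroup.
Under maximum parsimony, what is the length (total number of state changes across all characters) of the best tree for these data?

The outgroup has state '0' for every character, so '1' is the derived state throughout.
I (derived state '1') is shared by Microana and Zygion — a synapomorphy uniting that clade.
II (derived state '1') is shared by all ingroup taxa — unites the whole ingroup.
III groups Microana and Ornithana, which is incompatible with the clades supported by the remaining characters; treating it as convergent (homoplasy) costs fewer steps than any alternative tree.
IV: derived state '1' in Haliyx only — an autapomorphy, so it tells us nothing about relationships among taxa.
V: derived state '1' in Haliyx and Ornithana only — synapomorphy for {Haliyx, Ornithana}.
Only Aelana, Microana, and Zygion show the derived state '1' for VI, supporting them as a clade.
VII (derived state '1') is unique to Aelana (autapomorphy; uninformative for grouping).
Most parsimonious ingroup topology: ((Aelana,(Microana,Zygion)),(Haliyx,Ornithana)).
Changes per character on this tree: I: 1; II: 1; III: 2; IV: 1; V: 1; VI: 1; VII: 1.
Total = 8.

8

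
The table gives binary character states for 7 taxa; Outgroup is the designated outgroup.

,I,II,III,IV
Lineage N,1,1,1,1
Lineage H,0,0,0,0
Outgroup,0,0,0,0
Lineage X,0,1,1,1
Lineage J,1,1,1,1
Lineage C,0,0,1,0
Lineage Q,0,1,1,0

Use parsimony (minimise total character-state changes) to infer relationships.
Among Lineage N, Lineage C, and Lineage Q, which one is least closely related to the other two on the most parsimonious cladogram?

The outgroup has state '0' for every character, so '1' is the derived state throughout.
Only Lineage J and Lineage N show the derived state '1' for I, supporting them as a clade.
Only Lineage J, Lineage N, Lineage Q, and Lineage X show the derived state '1' for II, supporting them as a clade.
Only Lineage C, Lineage J, Lineage N, Lineage Q, and Lineage X show the derived state '1' for III, supporting them as a clade.
IV (derived state '1') is shared by Lineage J, Lineage N, and Lineage X — a synapomorphy uniting that clade.
Most parsimonious ingroup topology: (((((Lineage N,Lineage J),Lineage X),Lineage Q),Lineage C),Lineage H).
Lineage N and Lineage Q share a more recent common ancestor with each other than either does with Lineage C, so Lineage C is the least closely related of the three.

Lineage C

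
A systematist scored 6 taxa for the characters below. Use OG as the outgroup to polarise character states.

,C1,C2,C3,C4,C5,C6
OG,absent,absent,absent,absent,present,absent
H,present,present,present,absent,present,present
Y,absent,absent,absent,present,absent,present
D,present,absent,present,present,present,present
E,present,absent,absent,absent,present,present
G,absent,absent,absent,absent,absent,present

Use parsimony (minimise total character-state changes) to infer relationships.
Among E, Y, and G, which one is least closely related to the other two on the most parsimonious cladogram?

E

Character polarity is set by the outgroup: the derived state is whichever differs from the outgroup's state, so for C5 the derived state is 'absent', and for the remaining characters it is 'present'.
C1: derived state 'present' in D, E, and H only — synapomorphy for {D, E, H}.
C2 (derived state 'present') is unique to H (autapomorphy; uninformative for grouping).
Only D and H show the derived state 'present' for C3, supporting them as a clade.
C4 (state 'present') occurs in D and Y but conflicts with the nesting implied by the other characters — most parsimoniously interpreted as homoplasy.
Only G and Y show the derived state 'absent' for C5, supporting them as a clade.
C6 (derived state 'present') is shared by all ingroup taxa — unites the whole ingroup.
Most parsimonious ingroup topology: (((H,D),E),(Y,G)).
Y and G share a more recent common ancestor with each other than either does with E, so E is the least closely related of the three.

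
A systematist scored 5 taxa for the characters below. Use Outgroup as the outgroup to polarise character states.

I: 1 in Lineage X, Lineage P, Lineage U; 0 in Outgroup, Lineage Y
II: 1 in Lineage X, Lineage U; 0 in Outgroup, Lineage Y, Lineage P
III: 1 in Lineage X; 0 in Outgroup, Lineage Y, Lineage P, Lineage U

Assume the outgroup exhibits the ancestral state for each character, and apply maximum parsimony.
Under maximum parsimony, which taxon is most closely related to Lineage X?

Lineage U

The outgroup has state '0' for every character, so '1' is the derived state throughout.
I: derived state '1' in Lineage P, Lineage U, and Lineage X only — synapomorphy for {Lineage P, Lineage U, Lineage X}.
Only Lineage U and Lineage X show the derived state '1' for II, supporting them as a clade.
III (derived state '1') is unique to Lineage X (autapomorphy; uninformative for grouping).
Most parsimonious ingroup topology: (Lineage Y,((Lineage X,Lineage U),Lineage P)).
Lineage X and Lineage U form a cherry on this tree, so they are sister taxa.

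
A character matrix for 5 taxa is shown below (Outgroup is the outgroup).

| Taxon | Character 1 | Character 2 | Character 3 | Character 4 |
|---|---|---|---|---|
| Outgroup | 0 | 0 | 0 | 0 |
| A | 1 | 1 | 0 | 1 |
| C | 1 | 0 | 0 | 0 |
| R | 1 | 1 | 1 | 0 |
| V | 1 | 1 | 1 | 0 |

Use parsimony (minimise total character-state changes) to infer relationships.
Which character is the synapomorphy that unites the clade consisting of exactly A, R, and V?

Character 2

The outgroup has state '0' for every character, so '1' is the derived state throughout.
All ingroup taxa share the derived state '1' for Character 1; it defines the ingroup but does not resolve relationships within it.
Character 2: derived state '1' in A, R, and V only — synapomorphy for {A, R, V}.
Only R and V show the derived state '1' for Character 3, supporting them as a clade.
Character 4: derived state '1' in A only — an autapomorphy, so it tells us nothing about relationships among taxa.
Most parsimonious ingroup topology: ((A,(R,V)),C).
The clade {A, R, V} is supported by Character 2: its derived state '1' occurs in exactly those taxa and in no other taxon (including the outgroup).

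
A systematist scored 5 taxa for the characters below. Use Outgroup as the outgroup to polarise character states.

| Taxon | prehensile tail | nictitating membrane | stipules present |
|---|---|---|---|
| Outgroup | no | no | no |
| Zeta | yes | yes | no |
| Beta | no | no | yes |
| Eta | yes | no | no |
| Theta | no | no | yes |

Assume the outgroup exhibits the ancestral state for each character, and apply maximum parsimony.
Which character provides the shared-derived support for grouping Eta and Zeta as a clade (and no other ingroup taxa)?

The outgroup has state 'no' for every character, so 'yes' is the derived state throughout.
prehensile tail: derived state 'yes' in Eta and Zeta only — synapomorphy for {Eta, Zeta}.
nictitating membrane (derived state 'yes') is unique to Zeta (autapomorphy; uninformative for grouping).
stipules present (derived state 'yes') is shared by Beta and Theta — a synapomorphy uniting that clade.
Most parsimonious ingroup topology: ((Zeta,Eta),(Beta,Theta)).
The clade {Eta, Zeta} is supported by prehensile tail: its derived state 'yes' occurs in exactly those taxa and in no other taxon (including the outgroup).

prehensile tail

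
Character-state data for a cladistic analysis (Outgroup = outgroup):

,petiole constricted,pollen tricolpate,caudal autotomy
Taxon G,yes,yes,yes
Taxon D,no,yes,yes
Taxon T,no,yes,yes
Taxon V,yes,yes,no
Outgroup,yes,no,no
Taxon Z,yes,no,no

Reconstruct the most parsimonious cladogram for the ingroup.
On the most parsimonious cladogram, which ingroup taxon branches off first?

Taxon Z

Character polarity is set by the outgroup: the derived state is whichever differs from the outgroup's state, so for petiole constricted the derived state is 'no', and for the remaining characters it is 'yes'.
petiole constricted: derived state 'no' in Taxon D and Taxon T only — synapomorphy for {Taxon D, Taxon T}.
pollen tricolpate: derived state 'yes' in Taxon D, Taxon G, Taxon T, and Taxon V only — synapomorphy for {Taxon D, Taxon G, Taxon T, Taxon V}.
caudal autotomy: derived state 'yes' in Taxon D, Taxon G, and Taxon T only — synapomorphy for {Taxon D, Taxon G, Taxon T}.
Most parsimonious ingroup topology: (Taxon Z,(((Taxon D,Taxon T),Taxon G),Taxon V)).
Taxon Z is sister to the clade containing all other ingroup taxa, so it is the earliest-diverging (most basal) ingroup lineage.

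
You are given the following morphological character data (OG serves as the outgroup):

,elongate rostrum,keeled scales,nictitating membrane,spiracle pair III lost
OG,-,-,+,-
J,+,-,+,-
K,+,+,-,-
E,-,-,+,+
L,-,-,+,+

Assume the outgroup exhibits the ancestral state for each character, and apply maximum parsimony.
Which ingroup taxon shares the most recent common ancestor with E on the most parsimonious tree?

Character polarity is set by the outgroup: the derived state is whichever differs from the outgroup's state, so for nictitating membrane the derived state is '-', and for the remaining characters it is '+'.
elongate rostrum (derived state '+') is shared by J and K — a synapomorphy uniting that clade.
keeled scales: derived state '+' in K only — an autapomorphy, so it tells us nothing about relationships among taxa.
nictitating membrane: derived state '-' in K only — an autapomorphy, so it tells us nothing about relationships among taxa.
spiracle pair III lost: derived state '+' in E and L only — synapomorphy for {E, L}.
Most parsimonious ingroup topology: ((E,L),(J,K)).
E and L form a cherry on this tree, so they are sister taxa.

L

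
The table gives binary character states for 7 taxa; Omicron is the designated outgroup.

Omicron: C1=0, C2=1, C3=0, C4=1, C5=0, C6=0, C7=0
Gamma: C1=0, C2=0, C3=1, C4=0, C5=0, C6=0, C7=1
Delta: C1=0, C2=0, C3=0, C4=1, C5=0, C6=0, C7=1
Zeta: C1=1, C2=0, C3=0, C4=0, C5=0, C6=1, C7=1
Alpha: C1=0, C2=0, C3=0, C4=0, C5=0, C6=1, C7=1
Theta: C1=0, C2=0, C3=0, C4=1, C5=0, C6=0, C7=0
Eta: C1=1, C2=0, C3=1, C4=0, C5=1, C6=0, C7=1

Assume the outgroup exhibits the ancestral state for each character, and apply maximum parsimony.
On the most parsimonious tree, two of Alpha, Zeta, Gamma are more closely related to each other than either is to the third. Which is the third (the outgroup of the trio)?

Character polarity is set by the outgroup: the derived state is whichever differs from the outgroup's state, so for C2, C4 the derived state is '0', and for the remaining characters it is '1'.
C1 groups Eta and Zeta, which is incompatible with the clades supported by the remaining characters; treating it as convergent (homoplasy) costs fewer steps than any alternative tree.
C2 (derived state '0') is shared by all ingroup taxa — unites the whole ingroup.
C3: derived state '1' in Eta and Gamma only — synapomorphy for {Eta, Gamma}.
Only Alpha, Eta, Gamma, and Zeta show the derived state '0' for C4, supporting them as a clade.
C5: derived state '1' in Eta only — an autapomorphy, so it tells us nothing about relationships among taxa.
Only Alpha and Zeta show the derived state '1' for C6, supporting them as a clade.
C7: derived state '1' in Alpha, Delta, Eta, Gamma, and Zeta only — synapomorphy for {Alpha, Delta, Eta, Gamma, Zeta}.
Most parsimonious ingroup topology: ((((Gamma,Eta),(Zeta,Alpha)),Delta),Theta).
Zeta and Alpha share a more recent common ancestor with each other than either does with Gamma, so Gamma is the least closely related of the three.

Gamma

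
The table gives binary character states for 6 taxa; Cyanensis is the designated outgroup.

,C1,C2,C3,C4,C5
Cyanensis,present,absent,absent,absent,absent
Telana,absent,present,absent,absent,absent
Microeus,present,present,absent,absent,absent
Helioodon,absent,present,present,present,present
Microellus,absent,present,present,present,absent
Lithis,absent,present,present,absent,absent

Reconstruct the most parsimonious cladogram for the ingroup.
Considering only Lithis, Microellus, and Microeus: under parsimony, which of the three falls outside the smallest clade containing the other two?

Character polarity is set by the outgroup: the derived state is whichever differs from the outgroup's state, so for C1 the derived state is 'absent', and for the remaining characters it is 'present'.
C1: derived state 'absent' in Helioodon, Lithis, Microellus, and Telana only — synapomorphy for {Helioodon, Lithis, Microellus, Telana}.
All ingroup taxa share the derived state 'present' for C2; it defines the ingroup but does not resolve relationships within it.
C3 (derived state 'present') is shared by Helioodon, Lithis, and Microellus — a synapomorphy uniting that clade.
Only Helioodon and Microellus show the derived state 'present' for C4, supporting them as a clade.
C5 (derived state 'present') is unique to Helioodon (autapomorphy; uninformative for grouping).
Most parsimonious ingroup topology: ((Telana,((Helioodon,Microellus),Lithis)),Microeus).
Microellus and Lithis share a more recent common ancestor with each other than either does with Microeus, so Microeus is the least closely related of the three.

Microeus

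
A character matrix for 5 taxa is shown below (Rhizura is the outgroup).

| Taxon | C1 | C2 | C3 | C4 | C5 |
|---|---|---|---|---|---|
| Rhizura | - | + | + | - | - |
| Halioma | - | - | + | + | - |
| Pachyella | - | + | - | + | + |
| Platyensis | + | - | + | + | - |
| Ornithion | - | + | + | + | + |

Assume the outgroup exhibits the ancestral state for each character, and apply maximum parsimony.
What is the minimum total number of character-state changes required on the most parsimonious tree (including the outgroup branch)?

5

Character polarity is set by the outgroup: the derived state is whichever differs from the outgroup's state, so for C2, C3 the derived state is '-', and for the remaining characters it is '+'.
C1 (derived state '+') is unique to Platyensis (autapomorphy; uninformative for grouping).
Only Halioma and Platyensis show the derived state '-' for C2, supporting them as a clade.
C3: derived state '-' in Pachyella only — an autapomorphy, so it tells us nothing about relationships among taxa.
C4 (derived state '+') is shared by all ingroup taxa — unites the whole ingroup.
C5: derived state '+' in Ornithion and Pachyella only — synapomorphy for {Ornithion, Pachyella}.
Most parsimonious ingroup topology: ((Halioma,Platyensis),(Pachyella,Ornithion)).
Changes per character on this tree: C1: 1; C2: 1; C3: 1; C4: 1; C5: 1.
Total = 5.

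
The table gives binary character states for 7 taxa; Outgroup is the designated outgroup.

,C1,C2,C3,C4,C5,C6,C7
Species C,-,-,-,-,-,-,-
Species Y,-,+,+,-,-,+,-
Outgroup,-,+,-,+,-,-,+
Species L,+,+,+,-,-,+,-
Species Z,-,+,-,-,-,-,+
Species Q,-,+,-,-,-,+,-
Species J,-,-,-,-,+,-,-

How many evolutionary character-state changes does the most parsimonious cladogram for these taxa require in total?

7

Character polarity is set by the outgroup: the derived state is whichever differs from the outgroup's state, so for C2, C4, C7 the derived state is '-', and for the remaining characters it is '+'.
C1 (derived state '+') is unique to Species L (autapomorphy; uninformative for grouping).
Only Species C and Species J show the derived state '-' for C2, supporting them as a clade.
C3: derived state '+' in Species L and Species Y only — synapomorphy for {Species L, Species Y}.
C4 (derived state '-') is shared by all ingroup taxa — unites the whole ingroup.
C5 (derived state '+') is unique to Species J (autapomorphy; uninformative for grouping).
C6 (derived state '+') is shared by Species L, Species Q, and Species Y — a synapomorphy uniting that clade.
C7: derived state '-' in Species C, Species J, Species L, Species Q, and Species Y only — synapomorphy for {Species C, Species J, Species L, Species Q, Species Y}.
Most parsimonious ingroup topology: ((((Species Y,Species L),Species Q),(Species C,Species J)),Species Z).
Changes per character on this tree: C1: 1; C2: 1; C3: 1; C4: 1; C5: 1; C6: 1; C7: 1.
Total = 7.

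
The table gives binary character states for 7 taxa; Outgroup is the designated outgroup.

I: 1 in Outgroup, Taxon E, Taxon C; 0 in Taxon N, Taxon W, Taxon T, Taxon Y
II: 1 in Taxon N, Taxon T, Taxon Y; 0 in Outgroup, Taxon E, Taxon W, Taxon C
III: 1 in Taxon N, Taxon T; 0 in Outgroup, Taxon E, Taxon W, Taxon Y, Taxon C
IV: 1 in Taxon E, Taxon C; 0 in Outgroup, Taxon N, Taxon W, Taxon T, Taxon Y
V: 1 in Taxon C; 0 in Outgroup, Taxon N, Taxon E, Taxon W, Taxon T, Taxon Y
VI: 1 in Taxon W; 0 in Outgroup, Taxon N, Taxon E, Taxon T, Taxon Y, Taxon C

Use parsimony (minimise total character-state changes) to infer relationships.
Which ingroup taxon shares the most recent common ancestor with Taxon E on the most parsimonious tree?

Taxon C

Character polarity is set by the outgroup: the derived state is whichever differs from the outgroup's state, so for I the derived state is '0', and for the remaining characters it is '1'.
I: derived state '0' in Taxon N, Taxon T, Taxon W, and Taxon Y only — synapomorphy for {Taxon N, Taxon T, Taxon W, Taxon Y}.
Only Taxon N, Taxon T, and Taxon Y show the derived state '1' for II, supporting them as a clade.
Only Taxon N and Taxon T show the derived state '1' for III, supporting them as a clade.
IV: derived state '1' in Taxon C and Taxon E only — synapomorphy for {Taxon C, Taxon E}.
V: derived state '1' in Taxon C only — an autapomorphy, so it tells us nothing about relationships among taxa.
VI (derived state '1') is unique to Taxon W (autapomorphy; uninformative for grouping).
Most parsimonious ingroup topology: ((((Taxon N,Taxon T),Taxon Y),Taxon W),(Taxon E,Taxon C)).
Taxon E and Taxon C form a cherry on this tree, so they are sister taxa.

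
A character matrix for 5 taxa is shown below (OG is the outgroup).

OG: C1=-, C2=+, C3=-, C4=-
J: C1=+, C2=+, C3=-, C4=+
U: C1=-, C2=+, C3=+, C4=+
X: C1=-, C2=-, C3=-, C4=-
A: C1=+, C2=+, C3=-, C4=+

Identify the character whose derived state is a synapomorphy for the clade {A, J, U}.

C4

Character polarity is set by the outgroup: the derived state is whichever differs from the outgroup's state, so for C2 the derived state is '-', and for the remaining characters it is '+'.
C1: derived state '+' in A and J only — synapomorphy for {A, J}.
C2 (derived state '-') is unique to X (autapomorphy; uninformative for grouping).
C3: derived state '+' in U only — an autapomorphy, so it tells us nothing about relationships among taxa.
C4 (derived state '+') is shared by A, J, and U — a synapomorphy uniting that clade.
Most parsimonious ingroup topology: (((J,A),U),X).
The clade {A, J, U} is supported by C4: its derived state '+' occurs in exactly those taxa and in no other taxon (including the outgroup).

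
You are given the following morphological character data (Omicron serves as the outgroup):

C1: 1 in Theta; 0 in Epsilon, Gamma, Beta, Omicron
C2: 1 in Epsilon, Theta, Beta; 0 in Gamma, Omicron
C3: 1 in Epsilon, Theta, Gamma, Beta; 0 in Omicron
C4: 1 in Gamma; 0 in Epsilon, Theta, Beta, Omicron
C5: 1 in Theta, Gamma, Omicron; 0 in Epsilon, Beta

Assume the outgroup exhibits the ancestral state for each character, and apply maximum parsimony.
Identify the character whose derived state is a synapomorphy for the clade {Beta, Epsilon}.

C5

Character polarity is set by the outgroup: the derived state is whichever differs from the outgroup's state, so for C5 the derived state is '0', and for the remaining characters it is '1'.
C1: derived state '1' in Theta only — an autapomorphy, so it tells us nothing about relationships among taxa.
Only Beta, Epsilon, and Theta show the derived state '1' for C2, supporting them as a clade.
All ingroup taxa share the derived state '1' for C3; it defines the ingroup but does not resolve relationships within it.
C4 (derived state '1') is unique to Gamma (autapomorphy; uninformative for grouping).
C5 (derived state '0') is shared by Beta and Epsilon — a synapomorphy uniting that clade.
Most parsimonious ingroup topology: (Gamma,((Epsilon,Beta),Theta)).
The clade {Beta, Epsilon} is supported by C5: its derived state '0' occurs in exactly those taxa and in no other taxon (including the outgroup).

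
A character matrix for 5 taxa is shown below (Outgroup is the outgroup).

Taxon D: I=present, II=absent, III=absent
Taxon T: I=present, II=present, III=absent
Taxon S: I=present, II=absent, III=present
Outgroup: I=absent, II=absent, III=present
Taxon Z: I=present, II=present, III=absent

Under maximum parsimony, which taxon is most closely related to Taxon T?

Character polarity is set by the outgroup: the derived state is whichever differs from the outgroup's state, so for III the derived state is 'absent', and for the remaining characters it is 'present'.
I (derived state 'present') is shared by all ingroup taxa — unites the whole ingroup.
Only Taxon T and Taxon Z show the derived state 'present' for II, supporting them as a clade.
Only Taxon D, Taxon T, and Taxon Z show the derived state 'absent' for III, supporting them as a clade.
Most parsimonious ingroup topology: ((Taxon D,(Taxon Z,Taxon T)),Taxon S).
Taxon T and Taxon Z form a cherry on this tree, so they are sister taxa.

Taxon Z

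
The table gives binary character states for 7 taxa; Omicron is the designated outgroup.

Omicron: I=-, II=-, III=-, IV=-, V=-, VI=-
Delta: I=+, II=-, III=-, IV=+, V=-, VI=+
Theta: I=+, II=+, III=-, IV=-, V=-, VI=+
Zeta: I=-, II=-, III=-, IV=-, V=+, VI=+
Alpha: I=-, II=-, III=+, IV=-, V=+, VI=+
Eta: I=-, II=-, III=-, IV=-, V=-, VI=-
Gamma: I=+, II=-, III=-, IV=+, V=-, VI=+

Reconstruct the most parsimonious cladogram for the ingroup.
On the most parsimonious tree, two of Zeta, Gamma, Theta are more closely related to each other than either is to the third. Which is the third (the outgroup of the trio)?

Zeta

The outgroup has state '-' for every character, so '+' is the derived state throughout.
Only Delta, Gamma, and Theta show the derived state '+' for I, supporting them as a clade.
II (derived state '+') is unique to Theta (autapomorphy; uninformative for grouping).
III (derived state '+') is unique to Alpha (autapomorphy; uninformative for grouping).
IV: derived state '+' in Delta and Gamma only — synapomorphy for {Delta, Gamma}.
V (derived state '+') is shared by Alpha and Zeta — a synapomorphy uniting that clade.
VI (derived state '+') is shared by Alpha, Delta, Gamma, Theta, and Zeta — a synapomorphy uniting that clade.
Most parsimonious ingroup topology: ((((Delta,Gamma),Theta),(Zeta,Alpha)),Eta).
Theta and Gamma share a more recent common ancestor with each other than either does with Zeta, so Zeta is the least closely related of the three.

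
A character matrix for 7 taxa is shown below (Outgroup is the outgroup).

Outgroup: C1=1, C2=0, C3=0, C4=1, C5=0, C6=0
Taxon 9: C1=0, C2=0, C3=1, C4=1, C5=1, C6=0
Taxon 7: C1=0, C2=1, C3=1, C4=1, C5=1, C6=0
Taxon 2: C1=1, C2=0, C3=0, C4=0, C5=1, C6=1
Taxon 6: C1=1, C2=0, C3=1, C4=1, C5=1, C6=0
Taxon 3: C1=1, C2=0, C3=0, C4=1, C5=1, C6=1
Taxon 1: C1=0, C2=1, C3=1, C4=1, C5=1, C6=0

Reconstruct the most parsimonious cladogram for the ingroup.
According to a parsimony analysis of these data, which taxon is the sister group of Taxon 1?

Character polarity is set by the outgroup: the derived state is whichever differs from the outgroup's state, so for C1, C4 the derived state is '0', and for the remaining characters it is '1'.
C1: derived state '0' in Taxon 1, Taxon 7, and Taxon 9 only — synapomorphy for {Taxon 1, Taxon 7, Taxon 9}.
C2: derived state '1' in Taxon 1 and Taxon 7 only — synapomorphy for {Taxon 1, Taxon 7}.
C3 (derived state '1') is shared by Taxon 1, Taxon 6, Taxon 7, and Taxon 9 — a synapomorphy uniting that clade.
C4 (derived state '0') is unique to Taxon 2 (autapomorphy; uninformative for grouping).
All ingroup taxa share the derived state '1' for C5; it defines the ingroup but does not resolve relationships within it.
C6: derived state '1' in Taxon 2 and Taxon 3 only — synapomorphy for {Taxon 2, Taxon 3}.
Most parsimonious ingroup topology: (((Taxon 9,(Taxon 7,Taxon 1)),Taxon 6),(Taxon 2,Taxon 3)).
Taxon 1 and Taxon 7 form a cherry on this tree, so they are sister taxa.

Taxon 7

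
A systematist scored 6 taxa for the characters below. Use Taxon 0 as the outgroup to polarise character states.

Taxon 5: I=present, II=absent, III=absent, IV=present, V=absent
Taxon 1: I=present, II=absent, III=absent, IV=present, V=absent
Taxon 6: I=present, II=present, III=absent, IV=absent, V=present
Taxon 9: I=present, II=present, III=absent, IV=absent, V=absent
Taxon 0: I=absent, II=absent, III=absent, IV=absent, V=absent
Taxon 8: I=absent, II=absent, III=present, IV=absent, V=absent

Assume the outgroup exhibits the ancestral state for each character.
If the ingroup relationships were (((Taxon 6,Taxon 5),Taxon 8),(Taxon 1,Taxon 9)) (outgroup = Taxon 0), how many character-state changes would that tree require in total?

8

Map each character onto (((Taxon 6,Taxon 5),Taxon 8),(Taxon 1,Taxon 9)) (rooted by Taxon 0) and count the minimum state changes it requires (Fitch parsimony):
I: 2; II: 2; III: 1; IV: 2; V: 1.
Total tree length = 8.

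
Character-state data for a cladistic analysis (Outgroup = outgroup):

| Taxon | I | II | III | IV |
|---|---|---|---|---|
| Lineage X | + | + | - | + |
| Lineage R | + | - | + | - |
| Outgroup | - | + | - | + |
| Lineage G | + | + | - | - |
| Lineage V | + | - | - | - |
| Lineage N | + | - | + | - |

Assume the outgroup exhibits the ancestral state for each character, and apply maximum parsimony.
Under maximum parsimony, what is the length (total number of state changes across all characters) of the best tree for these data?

4

Character polarity is set by the outgroup: the derived state is whichever differs from the outgroup's state, so for II, IV the derived state is '-', and for the remaining characters it is '+'.
All ingroup taxa share the derived state '+' for I; it defines the ingroup but does not resolve relationships within it.
Only Lineage N, Lineage R, and Lineage V show the derived state '-' for II, supporting them as a clade.
III: derived state '+' in Lineage N and Lineage R only — synapomorphy for {Lineage N, Lineage R}.
Only Lineage G, Lineage N, Lineage R, and Lineage V show the derived state '-' for IV, supporting them as a clade.
Most parsimonious ingroup topology: (Lineage X,(((Lineage R,Lineage N),Lineage V),Lineage G)).
Changes per character on this tree: I: 1; II: 1; III: 1; IV: 1.
Total = 4.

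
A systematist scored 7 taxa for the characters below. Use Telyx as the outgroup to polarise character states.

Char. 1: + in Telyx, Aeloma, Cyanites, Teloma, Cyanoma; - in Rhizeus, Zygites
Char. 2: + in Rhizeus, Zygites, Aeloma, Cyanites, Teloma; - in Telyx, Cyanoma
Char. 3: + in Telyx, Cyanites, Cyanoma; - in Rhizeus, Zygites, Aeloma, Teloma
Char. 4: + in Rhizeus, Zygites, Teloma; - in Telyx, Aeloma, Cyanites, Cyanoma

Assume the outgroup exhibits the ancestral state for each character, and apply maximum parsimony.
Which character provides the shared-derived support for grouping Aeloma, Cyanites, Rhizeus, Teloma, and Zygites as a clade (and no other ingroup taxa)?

Char. 2

Character polarity is set by the outgroup: the derived state is whichever differs from the outgroup's state, so for Char. 1, Char. 3 the derived state is '-', and for the remaining characters it is '+'.
Char. 1 (derived state '-') is shared by Rhizeus and Zygites — a synapomorphy uniting that clade.
Char. 2 (derived state '+') is shared by Aeloma, Cyanites, Rhizeus, Teloma, and Zygites — a synapomorphy uniting that clade.
Char. 3: derived state '-' in Aeloma, Rhizeus, Teloma, and Zygites only — synapomorphy for {Aeloma, Rhizeus, Teloma, Zygites}.
Char. 4 (derived state '+') is shared by Rhizeus, Teloma, and Zygites — a synapomorphy uniting that clade.
Most parsimonious ingroup topology: (((((Rhizeus,Zygites),Teloma),Aeloma),Cyanites),Cyanoma).
The clade {Aeloma, Cyanites, Rhizeus, Teloma, Zygites} is supported by Char. 2: its derived state '+' occurs in exactly those taxa and in no other taxon (including the outgroup).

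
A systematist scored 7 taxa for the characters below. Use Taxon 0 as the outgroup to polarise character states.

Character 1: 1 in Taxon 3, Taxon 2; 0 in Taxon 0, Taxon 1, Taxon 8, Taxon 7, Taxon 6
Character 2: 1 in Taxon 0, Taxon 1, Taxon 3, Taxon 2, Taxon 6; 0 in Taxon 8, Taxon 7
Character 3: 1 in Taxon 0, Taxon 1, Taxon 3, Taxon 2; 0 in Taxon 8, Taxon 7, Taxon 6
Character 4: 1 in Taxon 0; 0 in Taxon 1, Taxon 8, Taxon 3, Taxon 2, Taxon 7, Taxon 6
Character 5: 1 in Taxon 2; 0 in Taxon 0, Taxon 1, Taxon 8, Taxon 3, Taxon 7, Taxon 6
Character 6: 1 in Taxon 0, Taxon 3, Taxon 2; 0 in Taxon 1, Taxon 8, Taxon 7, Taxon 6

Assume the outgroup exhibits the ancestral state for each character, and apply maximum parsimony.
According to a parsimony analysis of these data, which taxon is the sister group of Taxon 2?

Taxon 3

Character polarity is set by the outgroup: the derived state is whichever differs from the outgroup's state, so for Character 2, Character 3, Character 4, Character 6 the derived state is '0', and for the remaining characters it is '1'.
Character 1 (derived state '1') is shared by Taxon 2 and Taxon 3 — a synapomorphy uniting that clade.
Only Taxon 7 and Taxon 8 show the derived state '0' for Character 2, supporting them as a clade.
Character 3 (derived state '0') is shared by Taxon 6, Taxon 7, and Taxon 8 — a synapomorphy uniting that clade.
All ingroup taxa share the derived state '0' for Character 4; it defines the ingroup but does not resolve relationships within it.
Character 5 (derived state '1') is unique to Taxon 2 (autapomorphy; uninformative for grouping).
Character 6 (derived state '0') is shared by Taxon 1, Taxon 6, Taxon 7, and Taxon 8 — a synapomorphy uniting that clade.
Most parsimonious ingroup topology: ((Taxon 1,((Taxon 8,Taxon 7),Taxon 6)),(Taxon 3,Taxon 2)).
Taxon 2 and Taxon 3 form a cherry on this tree, so they are sister taxa.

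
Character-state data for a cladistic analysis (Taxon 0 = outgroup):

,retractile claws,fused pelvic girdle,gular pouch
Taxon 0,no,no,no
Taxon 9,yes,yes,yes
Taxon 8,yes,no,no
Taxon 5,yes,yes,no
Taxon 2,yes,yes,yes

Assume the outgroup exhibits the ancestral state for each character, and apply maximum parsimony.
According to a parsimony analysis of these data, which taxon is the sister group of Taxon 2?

The outgroup has state 'no' for every character, so 'yes' is the derived state throughout.
All ingroup taxa share the derived state 'yes' for retractile claws; it defines the ingroup but does not resolve relationships within it.
fused pelvic girdle: derived state 'yes' in Taxon 2, Taxon 5, and Taxon 9 only — synapomorphy for {Taxon 2, Taxon 5, Taxon 9}.
gular pouch (derived state 'yes') is shared by Taxon 2 and Taxon 9 — a synapomorphy uniting that clade.
Most parsimonious ingroup topology: (((Taxon 9,Taxon 2),Taxon 5),Taxon 8).
Taxon 2 and Taxon 9 form a cherry on this tree, so they are sister taxa.

Taxon 9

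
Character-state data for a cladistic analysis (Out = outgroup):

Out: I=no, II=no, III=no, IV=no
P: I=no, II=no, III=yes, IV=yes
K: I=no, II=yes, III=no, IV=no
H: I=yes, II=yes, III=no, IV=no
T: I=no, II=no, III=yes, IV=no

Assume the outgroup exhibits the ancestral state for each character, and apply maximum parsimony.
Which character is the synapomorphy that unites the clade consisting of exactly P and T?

The outgroup has state 'no' for every character, so 'yes' is the derived state throughout.
I: derived state 'yes' in H only — an autapomorphy, so it tells us nothing about relationships among taxa.
Only H and K show the derived state 'yes' for II, supporting them as a clade.
III (derived state 'yes') is shared by P and T — a synapomorphy uniting that clade.
IV (derived state 'yes') is unique to P (autapomorphy; uninformative for grouping).
Most parsimonious ingroup topology: ((P,T),(K,H)).
The clade {P, T} is supported by III: its derived state 'yes' occurs in exactly those taxa and in no other taxon (including the outgroup).

III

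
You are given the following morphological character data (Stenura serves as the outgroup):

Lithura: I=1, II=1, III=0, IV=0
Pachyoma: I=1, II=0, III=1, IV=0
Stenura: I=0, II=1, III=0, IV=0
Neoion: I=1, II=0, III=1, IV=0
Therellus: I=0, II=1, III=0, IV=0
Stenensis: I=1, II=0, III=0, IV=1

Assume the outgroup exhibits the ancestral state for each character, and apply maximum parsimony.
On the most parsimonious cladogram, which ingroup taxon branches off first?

Therellus

Character polarity is set by the outgroup: the derived state is whichever differs from the outgroup's state, so for II the derived state is '0', and for the remaining characters it is '1'.
Only Lithura, Neoion, Pachyoma, and Stenensis show the derived state '1' for I, supporting them as a clade.
II: derived state '0' in Neoion, Pachyoma, and Stenensis only — synapomorphy for {Neoion, Pachyoma, Stenensis}.
III (derived state '1') is shared by Neoion and Pachyoma — a synapomorphy uniting that clade.
IV (derived state '1') is unique to Stenensis (autapomorphy; uninformative for grouping).
Most parsimonious ingroup topology: ((Lithura,(Stenensis,(Pachyoma,Neoion))),Therellus).
Therellus is sister to the clade containing all other ingroup taxa, so it is the earliest-diverging (most basal) ingroup lineage.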